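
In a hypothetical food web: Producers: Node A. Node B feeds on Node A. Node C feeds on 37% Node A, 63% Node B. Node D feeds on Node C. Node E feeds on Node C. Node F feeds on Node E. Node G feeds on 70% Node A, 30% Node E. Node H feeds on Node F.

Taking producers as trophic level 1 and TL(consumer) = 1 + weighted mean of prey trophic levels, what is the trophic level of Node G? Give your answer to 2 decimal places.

2.79

Node B: 1 + 1 = 2
Node C: 1 + (0.37×1 + 0.63×2) = 2.63
Node D: 1 + 2.63 = 3.63
Node E: 1 + 2.63 = 3.63
Node F: 1 + 3.63 = 4.63
Node G: 1 + (0.7×1 + 0.3×3.63) = 2.789
Node H: 1 + 4.63 = 5.63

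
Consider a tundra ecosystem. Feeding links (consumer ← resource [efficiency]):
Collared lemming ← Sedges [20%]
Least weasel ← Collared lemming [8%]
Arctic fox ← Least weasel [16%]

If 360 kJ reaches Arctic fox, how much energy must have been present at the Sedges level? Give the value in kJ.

Cumulative transfer efficiency: 0.2 × 0.08 × 0.16 = 0.00256
Sedges energy = 360 / 0.00256 = 140625 kJ

140625 kJ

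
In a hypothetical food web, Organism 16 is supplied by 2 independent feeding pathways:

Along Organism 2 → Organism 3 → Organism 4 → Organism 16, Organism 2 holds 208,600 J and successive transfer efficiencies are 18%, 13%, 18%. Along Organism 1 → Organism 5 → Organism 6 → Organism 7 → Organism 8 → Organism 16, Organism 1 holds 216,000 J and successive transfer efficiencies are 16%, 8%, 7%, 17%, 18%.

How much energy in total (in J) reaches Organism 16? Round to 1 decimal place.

884.5 J

Via Organism 2: 208600 × 0.18 × 0.13 × 0.18 = 878.6232 J
Via Organism 1: 216000 × 0.16 × 0.08 × 0.07 × 0.17 × 0.18 = 5.9222016 J
Total at Organism 16: 878.6232 + 5.9222016 = 884.5454016 J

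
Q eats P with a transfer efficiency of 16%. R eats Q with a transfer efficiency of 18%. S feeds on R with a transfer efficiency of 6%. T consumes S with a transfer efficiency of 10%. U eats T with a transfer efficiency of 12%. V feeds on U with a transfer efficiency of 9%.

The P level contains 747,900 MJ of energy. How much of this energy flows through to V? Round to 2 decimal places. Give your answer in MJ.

Q: 747900 × 0.16 = 119664 MJ
R: 119664 × 0.18 = 21539.52 MJ
S: 21539.52 × 0.06 = 1292.3712 MJ
T: 1292.3712 × 0.1 = 129.23712 MJ
U: 129.23712 × 0.12 = 15.5084544 MJ
V: 15.5084544 × 0.09 = 1.395760896 MJ

1.40 MJ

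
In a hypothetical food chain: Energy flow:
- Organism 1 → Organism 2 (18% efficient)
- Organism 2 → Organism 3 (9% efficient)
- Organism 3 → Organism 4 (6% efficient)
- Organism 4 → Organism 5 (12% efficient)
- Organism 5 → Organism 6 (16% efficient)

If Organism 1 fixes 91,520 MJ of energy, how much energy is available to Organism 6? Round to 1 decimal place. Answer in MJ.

1.7 MJ

Organism 2: 91520 × 0.18 = 16473.6 MJ
Organism 3: 16473.6 × 0.09 = 1482.624 MJ
Organism 4: 1482.624 × 0.06 = 88.95744 MJ
Organism 5: 88.95744 × 0.12 = 10.6748928 MJ
Organism 6: 10.6748928 × 0.16 = 1.707982848 MJ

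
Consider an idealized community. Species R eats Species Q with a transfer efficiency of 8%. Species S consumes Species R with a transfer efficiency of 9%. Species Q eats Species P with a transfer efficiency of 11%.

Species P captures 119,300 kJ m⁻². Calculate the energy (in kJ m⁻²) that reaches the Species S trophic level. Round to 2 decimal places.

Species Q: 119300 × 0.11 = 13123 kJ m⁻²
Species R: 13123 × 0.08 = 1049.84 kJ m⁻²
Species S: 1049.84 × 0.09 = 94.4856 kJ m⁻²

94.49 kJ m⁻²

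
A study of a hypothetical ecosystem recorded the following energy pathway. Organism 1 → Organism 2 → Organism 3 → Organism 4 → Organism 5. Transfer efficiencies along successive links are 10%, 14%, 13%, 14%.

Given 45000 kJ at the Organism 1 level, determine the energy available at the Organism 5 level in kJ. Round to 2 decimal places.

Organism 2: 45000 × 0.1 = 4500 kJ
Organism 3: 4500 × 0.14 = 630 kJ
Organism 4: 630 × 0.13 = 81.9 kJ
Organism 5: 81.9 × 0.14 = 11.466 kJ

11.47 kJ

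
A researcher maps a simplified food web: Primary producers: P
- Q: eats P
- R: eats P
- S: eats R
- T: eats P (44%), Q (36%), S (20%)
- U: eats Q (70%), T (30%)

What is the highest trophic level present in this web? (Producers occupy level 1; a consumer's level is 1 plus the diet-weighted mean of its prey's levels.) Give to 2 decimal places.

Q: 1 + 1 = 2
R: 1 + 1 = 2
S: 1 + 2 = 3
T: 1 + (0.44×1 + 0.36×2 + 0.2×3) = 2.76
U: 1 + (0.7×2 + 0.3×2.76) = 3.228

3.23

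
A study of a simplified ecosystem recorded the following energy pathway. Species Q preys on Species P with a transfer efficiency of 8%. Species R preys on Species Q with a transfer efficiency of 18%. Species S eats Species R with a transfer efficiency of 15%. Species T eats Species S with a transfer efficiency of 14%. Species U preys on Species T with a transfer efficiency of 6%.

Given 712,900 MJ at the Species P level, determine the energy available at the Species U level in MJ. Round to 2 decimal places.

12.93 MJ

Species Q: 712900 × 0.08 = 57032 MJ
Species R: 57032 × 0.18 = 10265.76 MJ
Species S: 10265.76 × 0.15 = 1539.864 MJ
Species T: 1539.864 × 0.14 = 215.58096 MJ
Species U: 215.58096 × 0.06 = 12.9348576 MJ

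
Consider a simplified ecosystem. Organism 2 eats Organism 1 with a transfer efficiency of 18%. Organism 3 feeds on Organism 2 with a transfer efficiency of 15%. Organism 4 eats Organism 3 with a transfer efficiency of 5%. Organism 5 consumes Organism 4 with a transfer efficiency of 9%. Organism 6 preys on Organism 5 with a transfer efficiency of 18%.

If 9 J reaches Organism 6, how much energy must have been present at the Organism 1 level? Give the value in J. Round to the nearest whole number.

Cumulative transfer efficiency: 0.18 × 0.15 × 0.05 × 0.09 × 0.18 = 0.00002187
Organism 1 energy = 9 / 0.00002187 = 411523 J

411523 J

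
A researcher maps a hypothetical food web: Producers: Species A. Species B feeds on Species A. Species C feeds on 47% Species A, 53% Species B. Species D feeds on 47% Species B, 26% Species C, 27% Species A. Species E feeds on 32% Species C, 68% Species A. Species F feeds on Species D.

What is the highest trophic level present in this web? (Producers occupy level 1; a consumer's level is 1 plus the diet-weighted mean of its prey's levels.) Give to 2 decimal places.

3.87

Species B: 1 + 1 = 2
Species C: 1 + (0.47×1 + 0.53×2) = 2.53
Species D: 1 + (0.47×2 + 0.26×2.53 + 0.27×1) = 2.8678
Species E: 1 + (0.32×2.53 + 0.68×1) = 2.4896
Species F: 1 + 2.8678 = 3.8678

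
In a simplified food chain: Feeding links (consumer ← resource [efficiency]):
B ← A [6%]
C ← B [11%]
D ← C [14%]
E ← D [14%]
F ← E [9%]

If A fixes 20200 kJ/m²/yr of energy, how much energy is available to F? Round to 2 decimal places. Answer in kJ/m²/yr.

0.24 kJ/m²/yr

B: 20200 × 0.06 = 1212 kJ/m²/yr
C: 1212 × 0.11 = 133.32 kJ/m²/yr
D: 133.32 × 0.14 = 18.6648 kJ/m²/yr
E: 18.6648 × 0.14 = 2.613072 kJ/m²/yr
F: 2.613072 × 0.09 = 0.23517648 kJ/m²/yr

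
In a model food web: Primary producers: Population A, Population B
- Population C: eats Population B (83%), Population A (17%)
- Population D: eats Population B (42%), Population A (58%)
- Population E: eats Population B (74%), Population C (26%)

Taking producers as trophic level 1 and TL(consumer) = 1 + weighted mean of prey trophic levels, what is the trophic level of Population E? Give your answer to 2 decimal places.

Population C: 1 + (0.83×1 + 0.17×1) = 2
Population D: 1 + (0.42×1 + 0.58×1) = 2
Population E: 1 + (0.74×1 + 0.26×2) = 2.26

2.26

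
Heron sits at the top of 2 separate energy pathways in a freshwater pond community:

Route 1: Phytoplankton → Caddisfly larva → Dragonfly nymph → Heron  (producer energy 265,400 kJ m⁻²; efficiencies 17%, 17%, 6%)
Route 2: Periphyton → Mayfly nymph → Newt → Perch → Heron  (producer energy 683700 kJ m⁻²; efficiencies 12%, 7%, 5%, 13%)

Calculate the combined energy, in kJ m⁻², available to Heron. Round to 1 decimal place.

Route 1: 265400 × 0.17 × 0.17 × 0.06 = 460.2036 kJ m⁻²
Route 2: 683700 × 0.12 × 0.07 × 0.05 × 0.13 = 37.33002 kJ m⁻²
Total at Heron: 460.2036 + 37.33002 = 497.53362 kJ m⁻²

497.5 kJ m⁻²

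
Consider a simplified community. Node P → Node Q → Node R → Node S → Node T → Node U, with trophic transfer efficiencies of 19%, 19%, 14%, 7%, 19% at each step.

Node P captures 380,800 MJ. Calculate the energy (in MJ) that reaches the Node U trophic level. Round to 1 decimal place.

Node Q: 380800 × 0.19 = 72352 MJ
Node R: 72352 × 0.19 = 13746.88 MJ
Node S: 13746.88 × 0.14 = 1924.5632 MJ
Node T: 1924.5632 × 0.07 = 134.719424 MJ
Node U: 134.719424 × 0.19 = 25.59669056 MJ

25.6 MJ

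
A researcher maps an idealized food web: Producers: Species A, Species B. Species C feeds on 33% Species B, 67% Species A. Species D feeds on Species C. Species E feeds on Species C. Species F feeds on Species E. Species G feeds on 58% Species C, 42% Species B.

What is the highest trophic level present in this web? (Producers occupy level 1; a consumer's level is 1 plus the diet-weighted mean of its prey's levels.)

4

Species C: 1 + (0.33×1 + 0.67×1) = 2
Species D: 1 + 2 = 3
Species E: 1 + 2 = 3
Species F: 1 + 3 = 4
Species G: 1 + (0.58×2 + 0.42×1) = 2.58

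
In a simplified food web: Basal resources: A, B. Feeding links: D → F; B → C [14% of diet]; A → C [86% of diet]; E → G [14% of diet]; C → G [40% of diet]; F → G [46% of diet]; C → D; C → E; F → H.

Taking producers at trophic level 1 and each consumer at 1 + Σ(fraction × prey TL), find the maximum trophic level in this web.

C: 1 + (0.14×1 + 0.86×1) = 2
D: 1 + 2 = 3
E: 1 + 2 = 3
F: 1 + 3 = 4
G: 1 + (0.46×4 + 0.14×3 + 0.4×2) = 4.06
H: 1 + 4 = 5

5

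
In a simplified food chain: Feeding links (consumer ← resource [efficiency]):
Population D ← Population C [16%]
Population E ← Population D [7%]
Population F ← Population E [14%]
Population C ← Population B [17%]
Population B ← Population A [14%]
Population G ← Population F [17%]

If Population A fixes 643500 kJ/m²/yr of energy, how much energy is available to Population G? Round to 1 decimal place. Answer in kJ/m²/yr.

Population B: 643500 × 0.14 = 90090 kJ/m²/yr
Population C: 90090 × 0.17 = 15315.3 kJ/m²/yr
Population D: 15315.3 × 0.16 = 2450.448 kJ/m²/yr
Population E: 2450.448 × 0.07 = 171.53136 kJ/m²/yr
Population F: 171.53136 × 0.14 = 24.0143904 kJ/m²/yr
Population G: 24.0143904 × 0.17 = 4.082446368 kJ/m²/yr

4.1 kJ/m²/yr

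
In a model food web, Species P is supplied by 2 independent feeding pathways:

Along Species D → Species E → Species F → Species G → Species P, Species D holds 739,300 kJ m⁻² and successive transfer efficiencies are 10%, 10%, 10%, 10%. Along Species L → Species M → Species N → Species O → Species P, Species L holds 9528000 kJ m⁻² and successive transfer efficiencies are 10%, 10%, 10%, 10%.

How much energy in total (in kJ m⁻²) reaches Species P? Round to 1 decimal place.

Via Species D: 739300 × 0.1 × 0.1 × 0.1 × 0.1 = 73.93 kJ m⁻²
Via Species L: 9528000 × 0.1 × 0.1 × 0.1 × 0.1 = 952.8 kJ m⁻²
Total at Species P: 73.93 + 952.8 = 1026.73 kJ m⁻²

1026.7 kJ m⁻²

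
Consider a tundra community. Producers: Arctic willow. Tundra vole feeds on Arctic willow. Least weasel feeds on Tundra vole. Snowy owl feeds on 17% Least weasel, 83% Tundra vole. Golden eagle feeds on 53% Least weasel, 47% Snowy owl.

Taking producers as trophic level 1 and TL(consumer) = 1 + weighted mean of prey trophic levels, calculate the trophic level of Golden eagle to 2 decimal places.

4.08

Tundra vole: 1 + 1 = 2
Least weasel: 1 + 2 = 3
Snowy owl: 1 + (0.17×3 + 0.83×2) = 3.17
Golden eagle: 1 + (0.53×3 + 0.47×3.17) = 4.0799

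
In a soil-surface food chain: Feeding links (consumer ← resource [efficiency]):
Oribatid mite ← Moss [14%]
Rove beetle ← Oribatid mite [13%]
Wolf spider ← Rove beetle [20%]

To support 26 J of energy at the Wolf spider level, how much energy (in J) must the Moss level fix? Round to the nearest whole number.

7143 J

Cumulative transfer efficiency: 0.14 × 0.13 × 0.2 = 0.00364
Moss energy = 26 / 0.00364 = 7143 J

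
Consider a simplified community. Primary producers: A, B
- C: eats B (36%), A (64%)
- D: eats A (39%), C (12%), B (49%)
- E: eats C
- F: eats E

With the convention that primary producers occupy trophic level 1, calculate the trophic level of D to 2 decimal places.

2.12

C: 1 + (0.36×1 + 0.64×1) = 2
D: 1 + (0.39×1 + 0.12×2 + 0.49×1) = 2.12
E: 1 + 2 = 3
F: 1 + 3 = 4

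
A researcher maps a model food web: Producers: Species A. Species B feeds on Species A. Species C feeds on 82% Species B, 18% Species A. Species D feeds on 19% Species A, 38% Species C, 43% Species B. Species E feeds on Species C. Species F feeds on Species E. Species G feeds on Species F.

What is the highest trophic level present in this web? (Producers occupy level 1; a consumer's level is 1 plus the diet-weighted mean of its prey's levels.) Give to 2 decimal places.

5.82

Species B: 1 + 1 = 2
Species C: 1 + (0.82×2 + 0.18×1) = 2.82
Species D: 1 + (0.19×1 + 0.38×2.82 + 0.43×2) = 3.1216
Species E: 1 + 2.82 = 3.82
Species F: 1 + 3.82 = 4.82
Species G: 1 + 4.82 = 5.82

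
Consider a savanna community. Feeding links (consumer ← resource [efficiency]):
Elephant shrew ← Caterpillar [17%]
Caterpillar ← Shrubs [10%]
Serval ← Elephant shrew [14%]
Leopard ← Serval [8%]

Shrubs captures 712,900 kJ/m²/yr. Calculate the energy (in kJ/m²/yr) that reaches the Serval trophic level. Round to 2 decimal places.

Caterpillar: 712900 × 0.1 = 71290 kJ/m²/yr
Elephant shrew: 71290 × 0.17 = 12119.3 kJ/m²/yr
Serval: 12119.3 × 0.14 = 1696.702 kJ/m²/yr

1696.70 kJ/m²/yr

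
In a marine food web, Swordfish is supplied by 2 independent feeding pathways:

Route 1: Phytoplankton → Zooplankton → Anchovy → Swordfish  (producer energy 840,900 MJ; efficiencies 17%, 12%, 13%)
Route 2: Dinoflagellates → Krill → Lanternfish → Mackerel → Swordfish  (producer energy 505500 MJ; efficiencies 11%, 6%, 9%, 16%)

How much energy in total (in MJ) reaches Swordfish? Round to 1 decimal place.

2278.1 MJ

Route 1: 840900 × 0.17 × 0.12 × 0.13 = 2230.0668 MJ
Route 2: 505500 × 0.11 × 0.06 × 0.09 × 0.16 = 48.04272 MJ
Total at Swordfish: 2230.0668 + 48.04272 = 2278.10952 MJ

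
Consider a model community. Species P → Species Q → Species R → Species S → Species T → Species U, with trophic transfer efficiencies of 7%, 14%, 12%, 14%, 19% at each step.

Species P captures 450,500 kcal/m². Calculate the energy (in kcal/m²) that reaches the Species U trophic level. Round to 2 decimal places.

14.09 kcal/m²

Species Q: 450500 × 0.07 = 31535 kcal/m²
Species R: 31535 × 0.14 = 4414.9 kcal/m²
Species S: 4414.9 × 0.12 = 529.788 kcal/m²
Species T: 529.788 × 0.14 = 74.17032 kcal/m²
Species U: 74.17032 × 0.19 = 14.0923608 kcal/m²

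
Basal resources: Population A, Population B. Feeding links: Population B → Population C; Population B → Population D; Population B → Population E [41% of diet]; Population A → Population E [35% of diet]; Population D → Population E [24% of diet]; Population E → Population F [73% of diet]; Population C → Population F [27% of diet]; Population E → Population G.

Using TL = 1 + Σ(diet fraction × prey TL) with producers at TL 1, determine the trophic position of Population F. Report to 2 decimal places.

Population C: 1 + 1 = 2
Population D: 1 + 1 = 2
Population E: 1 + (0.41×1 + 0.35×1 + 0.24×2) = 2.24
Population F: 1 + (0.73×2.24 + 0.27×2) = 3.1752
Population G: 1 + 2.24 = 3.24

3.18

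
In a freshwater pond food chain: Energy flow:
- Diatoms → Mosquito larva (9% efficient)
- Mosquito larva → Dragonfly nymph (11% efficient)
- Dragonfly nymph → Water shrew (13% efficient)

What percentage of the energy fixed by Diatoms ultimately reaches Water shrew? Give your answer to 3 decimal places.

Product of link efficiencies: 0.09 × 0.11 × 0.13 = 0.001287
As a percentage: 0.001287 × 100 = 0.129%

0.129%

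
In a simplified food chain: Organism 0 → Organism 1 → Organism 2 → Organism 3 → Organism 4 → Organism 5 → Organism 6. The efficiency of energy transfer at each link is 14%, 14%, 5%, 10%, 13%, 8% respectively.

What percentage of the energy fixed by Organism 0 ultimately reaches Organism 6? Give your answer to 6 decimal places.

0.000102%

Product of link efficiencies: 0.14 × 0.14 × 0.05 × 0.1 × 0.13 × 0.08 = 0.0000010192
As a percentage: 0.0000010192 × 100 = 0.000102%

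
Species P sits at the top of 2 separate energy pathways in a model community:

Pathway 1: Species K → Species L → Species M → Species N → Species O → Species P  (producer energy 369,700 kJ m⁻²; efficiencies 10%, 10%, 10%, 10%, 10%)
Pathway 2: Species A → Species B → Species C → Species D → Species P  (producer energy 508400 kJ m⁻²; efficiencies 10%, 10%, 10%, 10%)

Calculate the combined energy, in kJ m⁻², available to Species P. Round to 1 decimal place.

54.5 kJ m⁻²

Pathway 1: 369700 × 0.1 × 0.1 × 0.1 × 0.1 × 0.1 = 3.697 kJ m⁻²
Pathway 2: 508400 × 0.1 × 0.1 × 0.1 × 0.1 = 50.84 kJ m⁻²
Total at Species P: 3.697 + 50.84 = 54.537 kJ m⁻²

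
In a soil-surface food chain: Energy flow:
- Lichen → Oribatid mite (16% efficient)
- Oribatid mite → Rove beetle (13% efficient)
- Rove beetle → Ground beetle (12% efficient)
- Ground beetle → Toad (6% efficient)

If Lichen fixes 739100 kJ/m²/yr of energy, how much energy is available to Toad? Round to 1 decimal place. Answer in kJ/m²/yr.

Oribatid mite: 739100 × 0.16 = 118256 kJ/m²/yr
Rove beetle: 118256 × 0.13 = 15373.28 kJ/m²/yr
Ground beetle: 15373.28 × 0.12 = 1844.7936 kJ/m²/yr
Toad: 1844.7936 × 0.06 = 110.687616 kJ/m²/yr

110.7 kJ/m²/yr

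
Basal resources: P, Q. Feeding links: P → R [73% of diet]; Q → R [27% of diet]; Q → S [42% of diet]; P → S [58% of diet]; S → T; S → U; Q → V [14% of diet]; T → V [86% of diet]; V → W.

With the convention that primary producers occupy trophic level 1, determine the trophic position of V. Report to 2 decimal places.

3.72

R: 1 + (0.73×1 + 0.27×1) = 2
S: 1 + (0.42×1 + 0.58×1) = 2
T: 1 + 2 = 3
U: 1 + 2 = 3
V: 1 + (0.14×1 + 0.86×3) = 3.72
W: 1 + 3.72 = 4.72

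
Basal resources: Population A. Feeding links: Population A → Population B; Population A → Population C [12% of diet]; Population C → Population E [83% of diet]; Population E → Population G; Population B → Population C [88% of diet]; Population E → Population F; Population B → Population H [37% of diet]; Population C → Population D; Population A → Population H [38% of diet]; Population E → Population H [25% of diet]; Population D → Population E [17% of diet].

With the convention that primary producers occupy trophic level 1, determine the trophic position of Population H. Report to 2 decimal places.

Population B: 1 + 1 = 2
Population C: 1 + (0.88×2 + 0.12×1) = 2.88
Population D: 1 + 2.88 = 3.88
Population E: 1 + (0.83×2.88 + 0.17×3.88) = 4.05
Population F: 1 + 4.05 = 5.05
Population G: 1 + 4.05 = 5.05
Population H: 1 + (0.25×4.05 + 0.38×1 + 0.37×2) = 3.1325

3.13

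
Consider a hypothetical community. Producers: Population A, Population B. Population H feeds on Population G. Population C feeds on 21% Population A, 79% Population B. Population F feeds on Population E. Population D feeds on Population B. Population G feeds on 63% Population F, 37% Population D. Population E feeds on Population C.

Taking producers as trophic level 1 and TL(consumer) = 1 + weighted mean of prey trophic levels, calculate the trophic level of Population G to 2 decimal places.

4.26

Population C: 1 + (0.21×1 + 0.79×1) = 2
Population D: 1 + 1 = 2
Population E: 1 + 2 = 3
Population F: 1 + 3 = 4
Population G: 1 + (0.63×4 + 0.37×2) = 4.26
Population H: 1 + 4.26 = 5.26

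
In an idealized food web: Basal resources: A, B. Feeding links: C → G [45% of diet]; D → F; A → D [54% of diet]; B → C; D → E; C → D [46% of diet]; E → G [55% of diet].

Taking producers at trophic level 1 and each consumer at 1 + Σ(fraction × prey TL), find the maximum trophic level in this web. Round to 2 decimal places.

3.80

C: 1 + 1 = 2
D: 1 + (0.54×1 + 0.46×2) = 2.46
E: 1 + 2.46 = 3.46
F: 1 + 2.46 = 3.46
G: 1 + (0.55×3.46 + 0.45×2) = 3.803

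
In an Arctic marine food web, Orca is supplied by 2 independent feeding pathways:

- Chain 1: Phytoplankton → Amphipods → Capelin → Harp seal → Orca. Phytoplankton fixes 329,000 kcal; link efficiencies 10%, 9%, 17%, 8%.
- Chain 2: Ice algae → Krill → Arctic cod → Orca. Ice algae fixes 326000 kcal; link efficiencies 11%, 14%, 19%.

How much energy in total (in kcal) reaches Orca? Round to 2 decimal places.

994.15 kcal

Chain 1: 329000 × 0.1 × 0.09 × 0.17 × 0.08 = 40.2696 kcal
Chain 2: 326000 × 0.11 × 0.14 × 0.19 = 953.876 kcal
Total at Orca: 40.2696 + 953.876 = 994.1456 kcal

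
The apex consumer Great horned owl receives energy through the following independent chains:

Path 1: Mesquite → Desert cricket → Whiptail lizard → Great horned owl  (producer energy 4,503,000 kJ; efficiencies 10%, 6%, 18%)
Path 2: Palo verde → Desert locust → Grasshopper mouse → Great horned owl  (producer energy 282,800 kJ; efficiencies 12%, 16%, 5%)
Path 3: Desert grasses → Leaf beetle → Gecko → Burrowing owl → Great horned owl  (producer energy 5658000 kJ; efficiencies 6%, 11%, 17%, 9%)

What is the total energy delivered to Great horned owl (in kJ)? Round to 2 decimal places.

5706.07 kJ

Path 1: 4503000 × 0.1 × 0.06 × 0.18 = 4863.24 kJ
Path 2: 282800 × 0.12 × 0.16 × 0.05 = 271.488 kJ
Path 3: 5658000 × 0.06 × 0.11 × 0.17 × 0.09 = 571.34484 kJ
Total at Great horned owl: 4863.24 + 271.488 + 571.34484 = 5706.07284 kJ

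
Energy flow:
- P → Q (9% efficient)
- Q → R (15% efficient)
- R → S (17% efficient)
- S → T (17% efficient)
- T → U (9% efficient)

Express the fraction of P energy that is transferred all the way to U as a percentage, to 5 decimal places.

Product of link efficiencies: 0.09 × 0.15 × 0.17 × 0.17 × 0.09 = 0.0000351135
As a percentage: 0.0000351135 × 100 = 0.00351%

0.00351%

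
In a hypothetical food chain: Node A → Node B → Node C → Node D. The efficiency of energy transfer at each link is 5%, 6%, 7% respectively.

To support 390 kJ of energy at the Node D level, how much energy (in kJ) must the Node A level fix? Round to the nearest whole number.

1857143 kJ

Cumulative transfer efficiency: 0.05 × 0.06 × 0.07 = 0.00021
Node A energy = 390 / 0.00021 = 1857143 kJ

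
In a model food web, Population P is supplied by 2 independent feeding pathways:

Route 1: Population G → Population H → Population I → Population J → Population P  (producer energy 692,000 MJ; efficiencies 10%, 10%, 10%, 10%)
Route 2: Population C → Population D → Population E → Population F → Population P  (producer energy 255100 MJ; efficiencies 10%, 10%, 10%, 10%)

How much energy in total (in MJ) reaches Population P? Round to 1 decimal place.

94.7 MJ

Route 1: 692000 × 0.1 × 0.1 × 0.1 × 0.1 = 69.2 MJ
Route 2: 255100 × 0.1 × 0.1 × 0.1 × 0.1 = 25.51 MJ
Total at Population P: 69.2 + 25.51 = 94.71 MJ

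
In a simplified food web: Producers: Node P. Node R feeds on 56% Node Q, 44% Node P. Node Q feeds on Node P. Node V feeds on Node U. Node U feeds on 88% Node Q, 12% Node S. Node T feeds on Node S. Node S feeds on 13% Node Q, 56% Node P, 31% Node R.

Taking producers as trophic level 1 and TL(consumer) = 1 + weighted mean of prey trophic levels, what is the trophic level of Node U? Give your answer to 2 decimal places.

Node Q: 1 + 1 = 2
Node R: 1 + (0.56×2 + 0.44×1) = 2.56
Node S: 1 + (0.13×2 + 0.56×1 + 0.31×2.56) = 2.6136
Node T: 1 + 2.6136 = 3.6136
Node U: 1 + (0.88×2 + 0.12×2.6136) = 3.073632
Node V: 1 + 3.073632 = 4.073632

3.07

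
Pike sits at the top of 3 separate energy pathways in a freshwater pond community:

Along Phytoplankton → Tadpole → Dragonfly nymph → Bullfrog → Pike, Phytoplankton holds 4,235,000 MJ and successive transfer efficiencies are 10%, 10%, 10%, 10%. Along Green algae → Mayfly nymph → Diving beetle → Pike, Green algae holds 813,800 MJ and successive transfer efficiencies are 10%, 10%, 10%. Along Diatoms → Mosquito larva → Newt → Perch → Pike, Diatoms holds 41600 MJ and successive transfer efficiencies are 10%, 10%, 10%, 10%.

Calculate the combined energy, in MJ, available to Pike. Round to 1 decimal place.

Via Phytoplankton: 4235000 × 0.1 × 0.1 × 0.1 × 0.1 = 423.5 MJ
Via Green algae: 813800 × 0.1 × 0.1 × 0.1 = 813.8 MJ
Via Diatoms: 41600 × 0.1 × 0.1 × 0.1 × 0.1 = 4.16 MJ
Total at Pike: 423.5 + 813.8 + 4.16 = 1241.46 MJ

1241.5 MJ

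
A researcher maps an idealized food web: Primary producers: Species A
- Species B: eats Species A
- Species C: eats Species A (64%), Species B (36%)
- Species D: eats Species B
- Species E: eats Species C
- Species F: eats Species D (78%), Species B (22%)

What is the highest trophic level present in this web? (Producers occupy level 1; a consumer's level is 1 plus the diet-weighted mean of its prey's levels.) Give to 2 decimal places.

Species B: 1 + 1 = 2
Species C: 1 + (0.64×1 + 0.36×2) = 2.36
Species D: 1 + 2 = 3
Species E: 1 + 2.36 = 3.36
Species F: 1 + (0.78×3 + 0.22×2) = 3.78

3.78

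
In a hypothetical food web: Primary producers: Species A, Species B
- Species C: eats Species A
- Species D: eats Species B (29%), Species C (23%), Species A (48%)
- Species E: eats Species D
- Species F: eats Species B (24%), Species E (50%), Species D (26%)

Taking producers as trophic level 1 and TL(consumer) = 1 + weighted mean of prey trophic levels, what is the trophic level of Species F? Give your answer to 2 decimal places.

Species C: 1 + 1 = 2
Species D: 1 + (0.29×1 + 0.23×2 + 0.48×1) = 2.23
Species E: 1 + 2.23 = 3.23
Species F: 1 + (0.24×1 + 0.5×3.23 + 0.26×2.23) = 3.4348

3.43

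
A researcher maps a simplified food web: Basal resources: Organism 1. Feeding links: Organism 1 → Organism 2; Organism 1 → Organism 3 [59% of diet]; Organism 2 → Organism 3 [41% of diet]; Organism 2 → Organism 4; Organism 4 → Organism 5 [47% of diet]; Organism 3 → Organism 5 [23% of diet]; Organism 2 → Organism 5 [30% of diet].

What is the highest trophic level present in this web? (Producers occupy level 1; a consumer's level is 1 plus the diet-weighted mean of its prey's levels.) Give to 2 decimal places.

3.56

Organism 2: 1 + 1 = 2
Organism 3: 1 + (0.59×1 + 0.41×2) = 2.41
Organism 4: 1 + 2 = 3
Organism 5: 1 + (0.47×3 + 0.23×2.41 + 0.3×2) = 3.5643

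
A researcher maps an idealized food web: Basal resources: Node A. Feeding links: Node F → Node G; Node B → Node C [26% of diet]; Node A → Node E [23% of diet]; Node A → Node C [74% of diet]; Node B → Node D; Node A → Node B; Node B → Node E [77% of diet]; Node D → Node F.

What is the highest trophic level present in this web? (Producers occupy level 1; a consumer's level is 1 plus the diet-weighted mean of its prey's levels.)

5

Node B: 1 + 1 = 2
Node C: 1 + (0.74×1 + 0.26×2) = 2.26
Node D: 1 + 2 = 3
Node E: 1 + (0.23×1 + 0.77×2) = 2.77
Node F: 1 + 3 = 4
Node G: 1 + 4 = 5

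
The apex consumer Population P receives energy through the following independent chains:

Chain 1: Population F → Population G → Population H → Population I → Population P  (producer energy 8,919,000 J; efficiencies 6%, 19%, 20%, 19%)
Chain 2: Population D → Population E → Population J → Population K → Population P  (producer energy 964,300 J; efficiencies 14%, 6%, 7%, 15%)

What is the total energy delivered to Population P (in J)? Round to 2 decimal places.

Chain 1: 8919000 × 0.06 × 0.19 × 0.2 × 0.19 = 3863.7108 J
Chain 2: 964300 × 0.14 × 0.06 × 0.07 × 0.15 = 85.05126 J
Total at Population P: 3863.7108 + 85.05126 = 3948.76206 J

3948.76 J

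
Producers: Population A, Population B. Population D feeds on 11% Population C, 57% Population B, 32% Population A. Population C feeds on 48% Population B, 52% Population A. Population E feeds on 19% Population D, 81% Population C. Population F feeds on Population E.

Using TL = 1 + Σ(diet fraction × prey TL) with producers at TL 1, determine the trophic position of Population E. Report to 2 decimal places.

Population C: 1 + (0.48×1 + 0.52×1) = 2
Population D: 1 + (0.11×2 + 0.57×1 + 0.32×1) = 2.11
Population E: 1 + (0.19×2.11 + 0.81×2) = 3.0209
Population F: 1 + 3.0209 = 4.0209

3.02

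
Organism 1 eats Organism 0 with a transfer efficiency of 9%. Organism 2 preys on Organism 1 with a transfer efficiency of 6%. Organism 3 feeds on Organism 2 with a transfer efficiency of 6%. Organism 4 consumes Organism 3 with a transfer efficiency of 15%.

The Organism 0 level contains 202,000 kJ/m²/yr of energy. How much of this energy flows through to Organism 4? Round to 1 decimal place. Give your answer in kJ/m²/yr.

9.8 kJ/m²/yr

Organism 1: 202000 × 0.09 = 18180 kJ/m²/yr
Organism 2: 18180 × 0.06 = 1090.8 kJ/m²/yr
Organism 3: 1090.8 × 0.06 = 65.448 kJ/m²/yr
Organism 4: 65.448 × 0.15 = 9.8172 kJ/m²/yr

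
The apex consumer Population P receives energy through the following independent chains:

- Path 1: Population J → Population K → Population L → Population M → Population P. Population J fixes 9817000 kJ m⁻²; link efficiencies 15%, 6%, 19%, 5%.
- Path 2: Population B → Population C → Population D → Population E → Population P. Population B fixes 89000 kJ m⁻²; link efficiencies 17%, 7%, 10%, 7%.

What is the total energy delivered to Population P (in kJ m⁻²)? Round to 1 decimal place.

Path 1: 9817000 × 0.15 × 0.06 × 0.19 × 0.05 = 839.3535 kJ m⁻²
Path 2: 89000 × 0.17 × 0.07 × 0.1 × 0.07 = 7.4137 kJ m⁻²
Total at Population P: 839.3535 + 7.4137 = 846.7672 kJ m⁻²

846.8 kJ m⁻²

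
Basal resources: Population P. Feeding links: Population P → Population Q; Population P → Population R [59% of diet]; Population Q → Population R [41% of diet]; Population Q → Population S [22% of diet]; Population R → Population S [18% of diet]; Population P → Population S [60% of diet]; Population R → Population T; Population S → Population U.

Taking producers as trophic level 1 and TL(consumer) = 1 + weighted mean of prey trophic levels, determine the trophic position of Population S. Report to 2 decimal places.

Population Q: 1 + 1 = 2
Population R: 1 + (0.59×1 + 0.41×2) = 2.41
Population S: 1 + (0.22×2 + 0.18×2.41 + 0.6×1) = 2.4738
Population T: 1 + 2.41 = 3.41
Population U: 1 + 2.4738 = 3.4738

2.47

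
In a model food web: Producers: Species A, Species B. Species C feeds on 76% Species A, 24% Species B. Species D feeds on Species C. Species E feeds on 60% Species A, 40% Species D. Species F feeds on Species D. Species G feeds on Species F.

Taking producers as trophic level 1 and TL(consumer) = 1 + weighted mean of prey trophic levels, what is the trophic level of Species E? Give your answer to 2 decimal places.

2.80

Species C: 1 + (0.76×1 + 0.24×1) = 2
Species D: 1 + 2 = 3
Species E: 1 + (0.6×1 + 0.4×3) = 2.8
Species F: 1 + 3 = 4
Species G: 1 + 4 = 5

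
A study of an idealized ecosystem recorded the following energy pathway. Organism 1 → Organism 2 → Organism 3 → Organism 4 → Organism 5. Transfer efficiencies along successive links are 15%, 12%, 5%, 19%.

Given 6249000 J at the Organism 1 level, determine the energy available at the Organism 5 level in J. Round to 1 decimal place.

1068.6 J

Organism 2: 6249000 × 0.15 = 937350 J
Organism 3: 937350 × 0.12 = 112482 J
Organism 4: 112482 × 0.05 = 5624.1 J
Organism 5: 5624.1 × 0.19 = 1068.579 J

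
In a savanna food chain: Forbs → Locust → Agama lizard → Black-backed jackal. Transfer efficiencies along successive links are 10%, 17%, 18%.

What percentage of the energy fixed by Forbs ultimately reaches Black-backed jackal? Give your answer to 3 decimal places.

0.306%

Product of link efficiencies: 0.1 × 0.17 × 0.18 = 0.00306
As a percentage: 0.00306 × 100 = 0.306%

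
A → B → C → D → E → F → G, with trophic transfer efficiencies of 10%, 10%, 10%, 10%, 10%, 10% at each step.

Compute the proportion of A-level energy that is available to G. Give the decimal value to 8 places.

0.00000100

Product of link efficiencies: 0.1 × 0.1 × 0.1 × 0.1 × 0.1 × 0.1 = 0.000001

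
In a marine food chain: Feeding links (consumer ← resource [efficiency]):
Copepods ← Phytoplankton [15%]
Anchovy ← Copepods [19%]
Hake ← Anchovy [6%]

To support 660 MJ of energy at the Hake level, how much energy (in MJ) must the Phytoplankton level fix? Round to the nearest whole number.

385965 MJ

Cumulative transfer efficiency: 0.15 × 0.19 × 0.06 = 0.00171
Phytoplankton energy = 660 / 0.00171 = 385965 MJ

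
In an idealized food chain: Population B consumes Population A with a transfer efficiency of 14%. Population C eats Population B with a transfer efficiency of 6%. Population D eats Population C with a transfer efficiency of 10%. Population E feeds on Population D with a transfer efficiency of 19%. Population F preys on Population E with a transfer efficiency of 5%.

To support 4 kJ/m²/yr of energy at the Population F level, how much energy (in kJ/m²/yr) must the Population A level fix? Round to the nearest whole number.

501253 kJ/m²/yr

Cumulative transfer efficiency: 0.14 × 0.06 × 0.1 × 0.19 × 0.05 = 0.00000798
Population A energy = 4 / 0.00000798 = 501253 kJ/m²/yr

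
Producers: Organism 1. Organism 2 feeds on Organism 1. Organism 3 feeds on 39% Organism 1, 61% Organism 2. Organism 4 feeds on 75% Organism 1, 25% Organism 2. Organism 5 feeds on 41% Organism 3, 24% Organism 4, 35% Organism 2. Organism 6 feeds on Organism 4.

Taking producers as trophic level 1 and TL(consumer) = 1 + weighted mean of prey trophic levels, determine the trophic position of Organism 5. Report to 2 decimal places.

Organism 2: 1 + 1 = 2
Organism 3: 1 + (0.39×1 + 0.61×2) = 2.61
Organism 4: 1 + (0.75×1 + 0.25×2) = 2.25
Organism 5: 1 + (0.41×2.61 + 0.24×2.25 + 0.35×2) = 3.3101
Organism 6: 1 + 2.25 = 3.25

3.31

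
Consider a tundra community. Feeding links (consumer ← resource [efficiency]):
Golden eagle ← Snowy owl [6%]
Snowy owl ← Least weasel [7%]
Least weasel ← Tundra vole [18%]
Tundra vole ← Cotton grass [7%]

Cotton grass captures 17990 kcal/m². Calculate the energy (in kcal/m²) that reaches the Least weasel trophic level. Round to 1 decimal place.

226.7 kcal/m²

Tundra vole: 17990 × 0.07 = 1259.3 kcal/m²
Least weasel: 1259.3 × 0.18 = 226.674 kcal/m²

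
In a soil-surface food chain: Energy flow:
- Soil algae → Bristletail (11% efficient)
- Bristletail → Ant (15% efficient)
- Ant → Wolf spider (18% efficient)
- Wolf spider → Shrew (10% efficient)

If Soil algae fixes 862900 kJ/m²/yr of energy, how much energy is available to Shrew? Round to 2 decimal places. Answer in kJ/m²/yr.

Bristletail: 862900 × 0.11 = 94919 kJ/m²/yr
Ant: 94919 × 0.15 = 14237.85 kJ/m²/yr
Wolf spider: 14237.85 × 0.18 = 2562.813 kJ/m²/yr
Shrew: 2562.813 × 0.1 = 256.2813 kJ/m²/yr

256.28 kJ/m²/yr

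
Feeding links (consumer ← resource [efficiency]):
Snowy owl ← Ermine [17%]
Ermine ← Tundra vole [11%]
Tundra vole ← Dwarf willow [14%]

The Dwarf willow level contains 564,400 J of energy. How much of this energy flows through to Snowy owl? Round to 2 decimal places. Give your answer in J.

Tundra vole: 564400 × 0.14 = 79016 J
Ermine: 79016 × 0.11 = 8691.76 J
Snowy owl: 8691.76 × 0.17 = 1477.5992 J

1477.60 J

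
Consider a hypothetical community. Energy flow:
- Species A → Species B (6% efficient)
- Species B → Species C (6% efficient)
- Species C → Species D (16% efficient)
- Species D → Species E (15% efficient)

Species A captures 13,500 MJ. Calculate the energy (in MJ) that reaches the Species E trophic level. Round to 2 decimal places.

Species B: 13500 × 0.06 = 810 MJ
Species C: 810 × 0.06 = 48.6 MJ
Species D: 48.6 × 0.16 = 7.776 MJ
Species E: 7.776 × 0.15 = 1.1664 MJ

1.17 MJ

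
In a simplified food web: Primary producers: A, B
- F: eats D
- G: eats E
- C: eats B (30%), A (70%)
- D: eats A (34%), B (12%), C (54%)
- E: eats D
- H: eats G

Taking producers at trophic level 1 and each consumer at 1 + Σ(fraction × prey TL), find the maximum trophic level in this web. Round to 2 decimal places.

5.54

C: 1 + (0.3×1 + 0.7×1) = 2
D: 1 + (0.34×1 + 0.12×1 + 0.54×2) = 2.54
E: 1 + 2.54 = 3.54
F: 1 + 2.54 = 3.54
G: 1 + 3.54 = 4.54
H: 1 + 4.54 = 5.54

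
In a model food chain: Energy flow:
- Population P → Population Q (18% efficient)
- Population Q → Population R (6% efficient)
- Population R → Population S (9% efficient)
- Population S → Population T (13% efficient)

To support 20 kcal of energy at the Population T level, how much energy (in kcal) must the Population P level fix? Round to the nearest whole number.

158278 kcal

Cumulative transfer efficiency: 0.18 × 0.06 × 0.09 × 0.13 = 0.00012636
Population P energy = 20 / 0.00012636 = 158278 kcal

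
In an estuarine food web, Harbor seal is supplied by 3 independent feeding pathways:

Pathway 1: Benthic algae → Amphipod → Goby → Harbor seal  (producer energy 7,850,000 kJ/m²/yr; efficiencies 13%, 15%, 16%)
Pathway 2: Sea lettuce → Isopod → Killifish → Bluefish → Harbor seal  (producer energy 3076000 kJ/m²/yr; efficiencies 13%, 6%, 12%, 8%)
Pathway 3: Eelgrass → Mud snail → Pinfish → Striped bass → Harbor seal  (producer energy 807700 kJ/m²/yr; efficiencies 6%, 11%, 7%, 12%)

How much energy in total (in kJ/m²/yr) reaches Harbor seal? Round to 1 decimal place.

24767.1 kJ/m²/yr

Pathway 1: 7850000 × 0.13 × 0.15 × 0.16 = 24492 kJ/m²/yr
Pathway 2: 3076000 × 0.13 × 0.06 × 0.12 × 0.08 = 230.33088 kJ/m²/yr
Pathway 3: 807700 × 0.06 × 0.11 × 0.07 × 0.12 = 44.778888 kJ/m²/yr
Total at Harbor seal: 24492 + 230.33088 + 44.778888 = 24767.109768 kJ/m²/yr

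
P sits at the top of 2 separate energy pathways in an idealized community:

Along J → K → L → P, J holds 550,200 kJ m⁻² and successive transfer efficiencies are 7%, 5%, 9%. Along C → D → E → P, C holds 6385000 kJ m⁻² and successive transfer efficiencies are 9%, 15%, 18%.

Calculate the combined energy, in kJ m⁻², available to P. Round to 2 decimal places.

15688.86 kJ m⁻²

Via J: 550200 × 0.07 × 0.05 × 0.09 = 173.313 kJ m⁻²
Via C: 6385000 × 0.09 × 0.15 × 0.18 = 15515.55 kJ m⁻²
Total at P: 173.313 + 15515.55 = 15688.863 kJ m⁻²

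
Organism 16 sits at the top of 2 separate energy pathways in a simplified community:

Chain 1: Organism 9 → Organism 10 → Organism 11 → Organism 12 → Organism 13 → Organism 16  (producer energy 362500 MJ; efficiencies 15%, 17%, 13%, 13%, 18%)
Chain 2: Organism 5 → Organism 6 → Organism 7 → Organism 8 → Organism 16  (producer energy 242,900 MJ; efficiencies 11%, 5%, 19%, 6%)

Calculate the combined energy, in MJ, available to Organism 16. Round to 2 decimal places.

43.35 MJ

Chain 1: 362500 × 0.15 × 0.17 × 0.13 × 0.13 × 0.18 = 28.1194875 MJ
Chain 2: 242900 × 0.11 × 0.05 × 0.19 × 0.06 = 15.22983 MJ
Total at Organism 16: 28.1194875 + 15.22983 = 43.3493175 MJ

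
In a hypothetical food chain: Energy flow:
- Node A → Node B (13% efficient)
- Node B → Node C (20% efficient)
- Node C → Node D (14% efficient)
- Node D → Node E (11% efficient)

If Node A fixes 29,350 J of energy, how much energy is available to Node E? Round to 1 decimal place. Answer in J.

Node B: 29350 × 0.13 = 3815.5 J
Node C: 3815.5 × 0.2 = 763.1 J
Node D: 763.1 × 0.14 = 106.834 J
Node E: 106.834 × 0.11 = 11.75174 J

11.8 J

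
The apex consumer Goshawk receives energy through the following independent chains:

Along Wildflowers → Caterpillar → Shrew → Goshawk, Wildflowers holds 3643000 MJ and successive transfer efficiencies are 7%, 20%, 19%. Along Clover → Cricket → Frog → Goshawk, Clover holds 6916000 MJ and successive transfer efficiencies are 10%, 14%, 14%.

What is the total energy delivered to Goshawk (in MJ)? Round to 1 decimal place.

Via Wildflowers: 3643000 × 0.07 × 0.2 × 0.19 = 9690.38 MJ
Via Clover: 6916000 × 0.1 × 0.14 × 0.14 = 13555.36 MJ
Total at Goshawk: 9690.38 + 13555.36 = 23245.74 MJ

23245.7 MJ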